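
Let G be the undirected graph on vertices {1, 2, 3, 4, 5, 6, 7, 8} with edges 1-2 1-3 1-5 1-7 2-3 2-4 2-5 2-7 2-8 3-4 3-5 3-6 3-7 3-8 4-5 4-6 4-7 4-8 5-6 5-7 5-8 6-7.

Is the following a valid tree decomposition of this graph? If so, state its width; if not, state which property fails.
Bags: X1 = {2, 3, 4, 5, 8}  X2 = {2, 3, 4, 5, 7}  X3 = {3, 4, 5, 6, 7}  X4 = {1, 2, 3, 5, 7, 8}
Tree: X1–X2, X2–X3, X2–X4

No — bags containing vertex 8 are not connected in the tree.

A tree decomposition must satisfy three properties: every vertex lies in some bag; for every edge, both endpoints lie together in some bag; and for every vertex, the bags containing it form a connected subtree. Here bags containing vertex 8 are not connected in the tree, so the decomposition is invalid.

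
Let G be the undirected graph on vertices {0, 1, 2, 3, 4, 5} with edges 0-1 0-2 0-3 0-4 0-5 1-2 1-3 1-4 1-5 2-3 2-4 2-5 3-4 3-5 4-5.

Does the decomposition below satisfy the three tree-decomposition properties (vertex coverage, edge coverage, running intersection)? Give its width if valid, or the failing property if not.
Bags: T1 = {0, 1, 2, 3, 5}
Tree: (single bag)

No — vertex 4 appears in no bag.

A tree decomposition must satisfy three properties: every vertex lies in some bag; for every edge, both endpoints lie together in some bag; and for every vertex, the bags containing it form a connected subtree. Here vertex 4 appears in no bag, so the decomposition is invalid.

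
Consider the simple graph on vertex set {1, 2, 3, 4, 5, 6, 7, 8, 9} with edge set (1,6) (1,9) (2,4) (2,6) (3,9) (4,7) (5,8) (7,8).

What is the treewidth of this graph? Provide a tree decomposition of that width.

Treewidth 1.
One optimal decomposition is:
Bags: B1 = {5, 8}  B2 = {7, 8}  B3 = {4, 7}  B4 = {2, 4}  B5 = {2, 6}  B6 = {1, 6}  B7 = {1, 9}  B8 = {3, 9}
Tree: B1–B2, B2–B3, B3–B4, B4–B5, B5–B6, B6–B7, B7–B8

Every bag has size at most 2, so the width is 2 − 1 = 1 and tw(G) ≤ 1. G has an edge, so its treewidth is at least 1. Therefore the treewidth is 1.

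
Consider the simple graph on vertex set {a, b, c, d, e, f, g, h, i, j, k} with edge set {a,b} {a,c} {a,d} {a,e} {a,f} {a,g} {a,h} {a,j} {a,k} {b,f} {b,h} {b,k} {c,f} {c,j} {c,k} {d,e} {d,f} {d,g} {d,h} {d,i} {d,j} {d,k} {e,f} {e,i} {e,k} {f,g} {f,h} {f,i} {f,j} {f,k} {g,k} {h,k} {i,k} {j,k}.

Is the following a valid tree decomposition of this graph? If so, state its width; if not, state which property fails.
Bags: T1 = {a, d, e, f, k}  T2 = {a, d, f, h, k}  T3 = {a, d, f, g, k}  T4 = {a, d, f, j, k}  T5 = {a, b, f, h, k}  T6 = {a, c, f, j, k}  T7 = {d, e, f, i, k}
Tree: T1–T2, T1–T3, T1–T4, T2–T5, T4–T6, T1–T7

Yes; width 4.

Checking the three conditions: (i) the bags cover all of {a, b, c, d, e, f, g, h, i, j, k}; (ii) for each edge, some bag contains both endpoints; (iii) the bags containing any fixed vertex form a subtree. All hold, so the decomposition is valid with width 5 − 1 = 4.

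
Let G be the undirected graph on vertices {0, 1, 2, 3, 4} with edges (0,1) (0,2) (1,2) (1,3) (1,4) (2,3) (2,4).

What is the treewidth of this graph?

A width-2 tree decomposition is:
Bags: B1 = {1, 2, 3}  B2 = {1, 2, 4}  B3 = {0, 1, 2}
Tree: B1–B2, B1–B3
Each bag holds 3 vertices, so the decomposition has width 2, which upper-bounds the treewidth. Conversely, {0, 1, 2} is a clique of size 3, and the vertices of any clique must share a bag in every tree decomposition; so some bag has ≥ 3 vertices and tw(G) ≥ 2. The upper and lower bounds meet at 2, so that is the treewidth.

2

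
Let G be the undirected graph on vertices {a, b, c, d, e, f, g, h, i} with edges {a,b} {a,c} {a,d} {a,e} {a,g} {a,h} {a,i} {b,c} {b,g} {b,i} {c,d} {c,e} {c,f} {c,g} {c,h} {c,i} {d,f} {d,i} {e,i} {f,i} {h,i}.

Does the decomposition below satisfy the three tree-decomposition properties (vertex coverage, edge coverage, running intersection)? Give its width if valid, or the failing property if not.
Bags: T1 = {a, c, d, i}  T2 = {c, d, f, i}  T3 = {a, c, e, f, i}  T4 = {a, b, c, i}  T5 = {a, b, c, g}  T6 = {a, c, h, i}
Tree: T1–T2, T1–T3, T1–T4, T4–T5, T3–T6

A tree decomposition must satisfy three properties: every vertex lies in some bag; for every edge, both endpoints lie together in some bag; and for every vertex, the bags containing it form a connected subtree. Here bags containing vertex f are not connected in the tree, so the decomposition is invalid.

No — bags containing vertex f are not connected in the tree.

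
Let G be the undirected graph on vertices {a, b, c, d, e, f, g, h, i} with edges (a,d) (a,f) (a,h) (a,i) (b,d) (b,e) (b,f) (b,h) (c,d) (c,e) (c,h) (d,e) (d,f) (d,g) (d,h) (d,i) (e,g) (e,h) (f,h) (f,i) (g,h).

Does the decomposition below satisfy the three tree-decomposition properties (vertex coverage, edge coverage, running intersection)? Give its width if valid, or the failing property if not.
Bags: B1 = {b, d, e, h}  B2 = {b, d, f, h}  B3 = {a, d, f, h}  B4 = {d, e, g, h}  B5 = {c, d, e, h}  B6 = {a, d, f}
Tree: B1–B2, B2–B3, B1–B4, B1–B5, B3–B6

A tree decomposition must satisfy three properties: every vertex lies in some bag; for every edge, both endpoints lie together in some bag; and for every vertex, the bags containing it form a connected subtree. Here vertex i appears in no bag, so the decomposition is invalid.

No — vertex i appears in no bag.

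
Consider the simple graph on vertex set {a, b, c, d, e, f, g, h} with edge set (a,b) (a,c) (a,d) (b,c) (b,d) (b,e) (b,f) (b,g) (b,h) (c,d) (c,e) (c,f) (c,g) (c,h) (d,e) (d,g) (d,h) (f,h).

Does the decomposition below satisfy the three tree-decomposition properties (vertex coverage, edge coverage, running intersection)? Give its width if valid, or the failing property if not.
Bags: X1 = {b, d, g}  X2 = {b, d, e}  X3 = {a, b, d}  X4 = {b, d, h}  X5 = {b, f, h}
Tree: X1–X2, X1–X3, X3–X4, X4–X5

No — vertex c appears in no bag.

A tree decomposition must satisfy three properties: every vertex lies in some bag; for every edge, both endpoints lie together in some bag; and for every vertex, the bags containing it form a connected subtree. Here vertex c appears in no bag, so the decomposition is invalid.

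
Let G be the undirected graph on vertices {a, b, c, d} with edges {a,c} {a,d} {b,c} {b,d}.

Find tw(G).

A width-2 tree decomposition is:
Bags: B1 = {b, c, d}  B2 = {a, c, d}
Tree: B1–B2
The largest bag has 3 vertices, giving width 2; this decomposition certifies tw(G) ≤ 2. Since c–b–d–a–c is a cycle in G, G is not acyclic. Forests are exactly the graphs of treewidth ≤ 1, so tw(G) ≥ 2. Hence tw(G) = 2 exactly.

2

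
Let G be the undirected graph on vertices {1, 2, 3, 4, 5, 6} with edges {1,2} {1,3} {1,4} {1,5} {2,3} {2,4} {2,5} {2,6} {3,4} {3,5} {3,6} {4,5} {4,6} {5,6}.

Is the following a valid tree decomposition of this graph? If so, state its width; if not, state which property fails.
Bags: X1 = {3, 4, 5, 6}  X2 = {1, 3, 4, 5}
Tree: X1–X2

A tree decomposition must satisfy three properties: every vertex lies in some bag; for every edge, both endpoints lie together in some bag; and for every vertex, the bags containing it form a connected subtree. Here vertex 2 appears in no bag, so the decomposition is invalid.

No — vertex 2 appears in no bag.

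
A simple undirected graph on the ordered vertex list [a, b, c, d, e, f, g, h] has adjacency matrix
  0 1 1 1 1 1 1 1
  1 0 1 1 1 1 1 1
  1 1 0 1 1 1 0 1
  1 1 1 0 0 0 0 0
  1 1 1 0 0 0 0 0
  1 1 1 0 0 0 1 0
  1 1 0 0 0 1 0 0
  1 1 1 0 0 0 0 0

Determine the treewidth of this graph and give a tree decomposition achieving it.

Every bag has size at most 4, so the width is 4 − 1 = 3 and tw(G) ≤ 3. On the other hand G contains the 4-clique {a, b, f, g}. A clique must lie in a single bag of any decomposition, so no decomposition can have width below 3. Hence tw(G) = 3 exactly.

Treewidth 3.
One such decomposition:
Bags: B1 = {a, b, f, g}  B2 = {a, b, c, f}  B3 = {a, b, c, d}  B4 = {a, b, c, h}  B5 = {a, b, c, e}
Tree: B1–B2, B2–B3, B2–B4, B3–B5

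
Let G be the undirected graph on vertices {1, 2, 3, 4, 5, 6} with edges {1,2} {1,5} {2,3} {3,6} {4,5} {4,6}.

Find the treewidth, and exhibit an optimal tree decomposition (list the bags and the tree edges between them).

Treewidth 2.
One optimal decomposition is:
Bags: B1 = {1, 4, 5}  B2 = {1, 2, 4}  B3 = {2, 3, 4}  B4 = {3, 4, 6}
Tree: B1–B2, B2–B3, B3–B4

Each bag holds 3 vertices, so the decomposition has width 2, which upper-bounds the treewidth. Since 4–5–1–2–3–6–4 is a cycle in G, G is not acyclic. Forests are exactly the graphs of treewidth ≤ 1, so tw(G) ≥ 2. The upper and lower bounds meet at 2, so that is the treewidth.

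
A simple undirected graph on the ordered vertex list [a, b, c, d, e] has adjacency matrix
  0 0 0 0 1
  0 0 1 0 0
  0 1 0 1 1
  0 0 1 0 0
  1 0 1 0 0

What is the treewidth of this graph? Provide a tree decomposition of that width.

Every bag has size at most 2, so the width is 2 − 1 = 1 and tw(G) ≤ 1. Any graph with an edge has treewidth ≥ 1, and G has the edge d–c. The upper and lower bounds meet at 1, so that is the treewidth.

Treewidth 1.
Bags: B1 = {c, d}  B2 = {c, e}  B3 = {a, e}  B4 = {b, c}
Tree: B1–B2, B2–B3, B2–B4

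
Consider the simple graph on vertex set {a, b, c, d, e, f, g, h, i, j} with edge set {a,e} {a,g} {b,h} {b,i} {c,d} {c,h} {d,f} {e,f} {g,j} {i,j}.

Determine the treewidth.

2

A width-2 tree decomposition is:
Bags: B1 = {a, e, g}  B2 = {e, f, g}  B3 = {d, f, g}  B4 = {c, d, g}  B5 = {c, g, h}  B6 = {b, g, h}  B7 = {b, g, i}  B8 = {g, i, j}
Tree: B1–B2, B2–B3, B3–B4, B4–B5, B5–B6, B6–B7, B7–B8
Each bag holds 3 vertices, so the decomposition has width 2, which upper-bounds the treewidth. The edges g–a–e–f–d–c–h–b–i–j–g form a cycle, so G is not a tree and its treewidth is at least 2. Combining the bounds, tw(G) = 2.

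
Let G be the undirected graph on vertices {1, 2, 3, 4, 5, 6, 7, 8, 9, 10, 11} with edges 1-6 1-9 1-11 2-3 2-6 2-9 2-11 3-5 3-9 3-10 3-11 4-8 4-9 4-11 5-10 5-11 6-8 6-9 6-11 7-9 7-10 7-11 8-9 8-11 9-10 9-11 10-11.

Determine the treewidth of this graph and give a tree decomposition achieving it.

Treewidth 3.
One such decomposition:
Bags: B1 = {2, 6, 9, 11}  B2 = {1, 6, 9, 11}  B3 = {6, 8, 9, 11}  B4 = {2, 3, 9, 11}  B5 = {3, 9, 10, 11}  B6 = {7, 9, 10, 11}  B7 = {4, 8, 9, 11}  B8 = {3, 5, 10, 11}
Tree: B1–B2, B2–B3, B1–B4, B4–B5, B5–B6, B3–B7, B5–B8

The largest bag has 4 vertices, giving width 3; this decomposition certifies tw(G) ≤ 3. Conversely, {2, 3, 9, 11} is a clique of size 4, and the vertices of any clique must share a bag in every tree decomposition; so some bag has ≥ 4 vertices and tw(G) ≥ 3. Therefore the treewidth is 3.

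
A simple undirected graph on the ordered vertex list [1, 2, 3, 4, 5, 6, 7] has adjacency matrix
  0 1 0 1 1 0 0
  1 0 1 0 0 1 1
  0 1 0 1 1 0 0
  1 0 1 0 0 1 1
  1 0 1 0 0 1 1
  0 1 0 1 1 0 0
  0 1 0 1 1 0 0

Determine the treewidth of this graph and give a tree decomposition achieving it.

Each bag holds 4 vertices, so the decomposition has width 3, which upper-bounds the treewidth. For the lower bound: the 4 vertex sets {1,5}, {3,4}, {2}, {6} are disjoint, each induces a connected subgraph, and every pair is joined by at least one edge of G. Contracting each set to a single vertex therefore yields K_{4} as a minor, and since treewidth is minor-monotone, tw(G) ≥ tw(K_{4}) = 3. The upper and lower bounds meet at 3, so that is the treewidth.

Treewidth 3.
One such decomposition:
Bags: B1 = {1, 2, 4, 5}  B2 = {2, 3, 4, 5}  B3 = {2, 4, 5, 6}  B4 = {2, 4, 5, 7}
Tree: B1–B2, B2–B3, B3–B4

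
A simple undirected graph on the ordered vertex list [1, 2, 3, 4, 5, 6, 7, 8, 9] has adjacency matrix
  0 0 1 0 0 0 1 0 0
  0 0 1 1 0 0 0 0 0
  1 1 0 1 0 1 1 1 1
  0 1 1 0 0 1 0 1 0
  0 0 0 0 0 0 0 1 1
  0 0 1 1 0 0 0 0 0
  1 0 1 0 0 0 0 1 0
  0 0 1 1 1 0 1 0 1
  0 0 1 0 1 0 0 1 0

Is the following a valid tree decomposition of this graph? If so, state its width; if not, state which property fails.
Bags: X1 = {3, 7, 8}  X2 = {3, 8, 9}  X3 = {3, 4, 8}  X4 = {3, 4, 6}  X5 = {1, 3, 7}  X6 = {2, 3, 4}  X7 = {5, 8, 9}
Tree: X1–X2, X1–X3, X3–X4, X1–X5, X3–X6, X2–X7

Every vertex of G appears in some bag (union = {1, 2, 3, 4, 5, 6, 7, 8, 9}); every edge is covered by a bag; and for each vertex v the set of bags containing v is connected in the bag tree. The decomposition is therefore valid. The largest bag has 3 vertices, so the width is 2.

Yes; width 2.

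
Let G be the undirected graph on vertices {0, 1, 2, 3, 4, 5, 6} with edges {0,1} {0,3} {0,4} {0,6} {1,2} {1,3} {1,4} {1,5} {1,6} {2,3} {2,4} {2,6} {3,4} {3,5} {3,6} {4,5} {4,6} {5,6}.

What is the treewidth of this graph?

A width-4 tree decomposition is:
Bags: B1 = {1, 2, 3, 4, 6}  B2 = {0, 1, 3, 4, 6}  B3 = {1, 3, 4, 5, 6}
Tree: B1–B2, B1–B3
The largest bag has 5 vertices, giving width 4; this decomposition certifies tw(G) ≤ 4. For the lower bound, the 5 vertices {0, 1, 3, 4, 6} are pairwise adjacent, and any tree decomposition puts a clique entirely inside one bag — forcing width ≥ 4. The upper and lower bounds meet at 4, so that is the treewidth.

4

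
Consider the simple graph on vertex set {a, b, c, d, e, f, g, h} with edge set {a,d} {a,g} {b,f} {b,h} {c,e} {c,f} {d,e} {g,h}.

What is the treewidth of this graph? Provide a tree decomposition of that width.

Every bag has size at most 3, so the width is 3 − 1 = 2 and tw(G) ≤ 2. The edges c–f–b–h–g–a–d–e–c form a cycle, so G is not a tree and its treewidth is at least 2. Hence tw(G) = 2 exactly.

Treewidth 2.
One optimal decomposition is:
Bags: B1 = {b, c, f}  B2 = {b, c, h}  B3 = {c, g, h}  B4 = {a, c, g}  B5 = {a, c, d}  B6 = {c, d, e}
Tree: B1–B2, B2–B3, B3–B4, B4–B5, B5–B6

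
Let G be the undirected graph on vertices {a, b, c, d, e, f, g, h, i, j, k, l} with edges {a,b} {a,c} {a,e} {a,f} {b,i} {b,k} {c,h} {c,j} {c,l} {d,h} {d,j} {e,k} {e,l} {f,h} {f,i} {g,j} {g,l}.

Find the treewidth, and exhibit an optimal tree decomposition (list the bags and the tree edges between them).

Each bag holds 4 vertices, so the decomposition has width 3, which upper-bounds the treewidth. For the lower bound: the 4 vertex sets {b,i,k}, {e}, {a}, {c,f,h,l} are disjoint, each induces a connected subgraph, and every pair is joined by at least one edge of G. Contracting each set to a single vertex therefore yields K_{4} as a minor, and since treewidth is minor-monotone, tw(G) ≥ tw(K_{4}) = 3. Hence tw(G) = 3 exactly.

Treewidth 3.
One such decomposition:
Bags: B1 = {b, e, i, k}  B2 = {a, b, e, i}  B3 = {a, e, f, i}  B4 = {a, e, f, l}  B5 = {a, c, f, l}  B6 = {c, f, h, l}  B7 = {c, g, h, l}  B8 = {c, g, h, j}  B9 = {d, g, h, j}
Tree: B1–B2, B2–B3, B3–B4, B4–B5, B5–B6, B6–B7, B7–B8, B8–B9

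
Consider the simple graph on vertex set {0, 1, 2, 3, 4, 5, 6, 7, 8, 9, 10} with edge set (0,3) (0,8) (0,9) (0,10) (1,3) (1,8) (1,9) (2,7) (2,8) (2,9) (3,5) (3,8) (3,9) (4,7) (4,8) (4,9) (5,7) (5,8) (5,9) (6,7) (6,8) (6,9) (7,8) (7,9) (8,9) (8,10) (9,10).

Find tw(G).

3

A width-3 tree decomposition is:
Bags: B1 = {3, 5, 8, 9}  B2 = {5, 7, 8, 9}  B3 = {1, 3, 8, 9}  B4 = {4, 7, 8, 9}  B5 = {6, 7, 8, 9}  B6 = {2, 7, 8, 9}  B7 = {0, 3, 8, 9}  B8 = {0, 8, 9, 10}
Tree: B1–B2, B1–B3, B2–B4, B2–B5, B2–B6, B3–B7, B7–B8
Each bag holds 4 vertices, so the decomposition has width 3, which upper-bounds the treewidth. On the other hand G contains the 4-clique {0, 8, 9, 10}. A clique must lie in a single bag of any decomposition, so no decomposition can have width below 3. Therefore the treewidth is 3.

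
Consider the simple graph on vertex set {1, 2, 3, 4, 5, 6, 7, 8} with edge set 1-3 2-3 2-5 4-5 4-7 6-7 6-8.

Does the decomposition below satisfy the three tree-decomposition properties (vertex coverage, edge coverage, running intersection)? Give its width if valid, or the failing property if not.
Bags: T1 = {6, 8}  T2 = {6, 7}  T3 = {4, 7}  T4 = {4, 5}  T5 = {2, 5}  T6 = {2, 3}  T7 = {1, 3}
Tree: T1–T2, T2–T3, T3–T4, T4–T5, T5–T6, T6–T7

Yes; width 1.

Checking the three conditions: (i) the bags cover all of {1, 2, 3, 4, 5, 6, 7, 8}; (ii) for each edge, some bag contains both endpoints; (iii) the bags containing any fixed vertex form a subtree. All hold, so the decomposition is valid with width 2 − 1 = 1.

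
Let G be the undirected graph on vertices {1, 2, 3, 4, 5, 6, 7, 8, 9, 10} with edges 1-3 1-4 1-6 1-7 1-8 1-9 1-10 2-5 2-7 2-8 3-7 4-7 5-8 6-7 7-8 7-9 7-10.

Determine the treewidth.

2

A width-2 tree decomposition is:
Bags: B1 = {1, 7, 8}  B2 = {1, 4, 7}  B3 = {1, 3, 7}  B4 = {2, 7, 8}  B5 = {1, 7, 10}  B6 = {1, 7, 9}  B7 = {2, 5, 8}  B8 = {1, 6, 7}
Tree: B1–B2, B1–B3, B1–B4, B2–B5, B3–B6, B4–B7, B6–B8
The largest bag has 3 vertices, giving width 2; this decomposition certifies tw(G) ≤ 2. For the lower bound, the 3 vertices {2, 5, 8} are pairwise adjacent, and any tree decomposition puts a clique entirely inside one bag — forcing width ≥ 2. The upper and lower bounds meet at 2, so that is the treewidth.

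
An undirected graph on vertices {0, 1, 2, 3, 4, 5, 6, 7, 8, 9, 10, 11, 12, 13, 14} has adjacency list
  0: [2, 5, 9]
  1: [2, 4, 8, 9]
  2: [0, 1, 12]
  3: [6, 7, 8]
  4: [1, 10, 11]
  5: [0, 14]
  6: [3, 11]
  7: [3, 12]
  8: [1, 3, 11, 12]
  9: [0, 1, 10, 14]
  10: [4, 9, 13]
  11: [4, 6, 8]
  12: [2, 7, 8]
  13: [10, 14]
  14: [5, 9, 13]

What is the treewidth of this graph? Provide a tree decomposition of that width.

Treewidth 3.
One such decomposition:
Bags: B1 = {0, 5, 13, 14}  B2 = {0, 9, 13, 14}  B3 = {0, 9, 10, 13}  B4 = {0, 2, 9, 10}  B5 = {1, 2, 9, 10}  B6 = {1, 2, 4, 10}  B7 = {1, 2, 4, 12}  B8 = {1, 4, 8, 12}  B9 = {4, 8, 11, 12}  B10 = {7, 8, 11, 12}  B11 = {3, 7, 8, 11}  B12 = {3, 6, 7, 11}
Tree: B1–B2, B2–B3, B3–B4, B4–B5, B5–B6, B6–B7, B7–B8, B8–B9, B9–B10, B10–B11, B11–B12

Every bag has size at most 4, so the width is 4 − 1 = 3 and tw(G) ≤ 3. For the lower bound: the 4 vertex sets {5,13,14}, {0}, {9}, {1,2,4,10} are disjoint, each induces a connected subgraph, and every pair is joined by at least one edge of G. Contracting each set to a single vertex therefore yields K_{4} as a minor, and since treewidth is minor-monotone, tw(G) ≥ tw(K_{4}) = 3. Combining the bounds, tw(G) = 3.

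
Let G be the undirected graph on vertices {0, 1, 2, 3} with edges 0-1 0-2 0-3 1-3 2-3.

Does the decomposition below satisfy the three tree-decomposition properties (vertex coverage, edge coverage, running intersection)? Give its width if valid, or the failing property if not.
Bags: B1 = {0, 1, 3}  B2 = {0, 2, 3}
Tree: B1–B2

Yes; width 2.

Vertex coverage: the bags together contain {0, 1, 2, 3}, the full vertex set. Edge coverage: each edge of G has both endpoints in at least one bag. Running intersection: for every vertex, the bags containing it form a connected subtree. All three properties hold, so this is a valid tree decomposition of width max|bag| − 1 = 2, and hence tw(G) ≤ 2.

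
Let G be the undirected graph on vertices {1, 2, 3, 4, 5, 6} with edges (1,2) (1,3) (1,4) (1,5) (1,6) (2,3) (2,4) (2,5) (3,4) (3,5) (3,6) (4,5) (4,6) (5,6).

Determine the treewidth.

4

A width-4 tree decomposition is:
Bags: B1 = {1, 2, 3, 4, 5}  B2 = {1, 3, 4, 5, 6}
Tree: B1–B2
The largest bag has 5 vertices, giving width 4; this decomposition certifies tw(G) ≤ 4. On the other hand G contains the 5-clique {1, 2, 3, 4, 5}. A clique must lie in a single bag of any decomposition, so no decomposition can have width below 4. Combining the bounds, tw(G) = 4.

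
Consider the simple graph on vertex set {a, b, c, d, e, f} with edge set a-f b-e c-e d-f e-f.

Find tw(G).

1

A width-1 tree decomposition is:
Bags: B1 = {e, f}  B2 = {d, f}  B3 = {c, e}  B4 = {b, e}  B5 = {a, f}
Tree: B1–B2, B1–B3, B1–B4, B1–B5
Every bag has size at most 2, so the width is 2 − 1 = 1 and tw(G) ≤ 1. Any graph with an edge has treewidth ≥ 1, and G has the edge e–f. Hence tw(G) = 1 exactly.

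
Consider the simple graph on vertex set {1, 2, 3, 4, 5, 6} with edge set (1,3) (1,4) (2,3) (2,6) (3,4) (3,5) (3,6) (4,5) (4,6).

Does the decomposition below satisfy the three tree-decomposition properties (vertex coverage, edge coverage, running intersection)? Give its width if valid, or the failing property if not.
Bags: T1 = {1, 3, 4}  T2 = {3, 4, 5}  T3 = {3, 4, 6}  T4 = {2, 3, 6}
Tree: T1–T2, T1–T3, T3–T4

Every vertex of G appears in some bag (union = {1, 2, 3, 4, 5, 6}); every edge is covered by a bag; and for each vertex v the set of bags containing v is connected in the bag tree. The decomposition is therefore valid. The largest bag has 3 vertices, so the width is 2.

Yes; width 2.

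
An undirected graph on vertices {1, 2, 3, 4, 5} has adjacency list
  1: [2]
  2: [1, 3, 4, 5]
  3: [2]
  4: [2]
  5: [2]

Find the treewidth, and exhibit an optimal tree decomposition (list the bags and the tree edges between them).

Treewidth 1.
Bags: B1 = {2, 3}  B2 = {2, 4}  B3 = {1, 2}  B4 = {2, 5}
Tree: B1–B2, B1–B3, B3–B4

Each bag holds 2 vertices, so the decomposition has width 1, which upper-bounds the treewidth. Any graph with an edge has treewidth ≥ 1, and G has the edge 3–2. Hence tw(G) = 1 exactly.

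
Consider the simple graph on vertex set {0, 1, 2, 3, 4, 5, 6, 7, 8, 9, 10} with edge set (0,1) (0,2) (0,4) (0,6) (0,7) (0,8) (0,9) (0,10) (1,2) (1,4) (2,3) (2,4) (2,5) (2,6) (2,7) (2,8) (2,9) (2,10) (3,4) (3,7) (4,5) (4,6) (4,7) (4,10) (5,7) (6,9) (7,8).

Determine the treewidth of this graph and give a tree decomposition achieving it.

Treewidth 3.
One optimal decomposition is:
Bags: B1 = {2, 3, 4, 7}  B2 = {0, 2, 4, 7}  B3 = {0, 2, 4, 10}  B4 = {0, 2, 4, 6}  B5 = {0, 1, 2, 4}  B6 = {0, 2, 6, 9}  B7 = {2, 4, 5, 7}  B8 = {0, 2, 7, 8}
Tree: B1–B2, B2–B3, B3–B4, B2–B5, B4–B6, B1–B7, B2–B8

The largest bag has 4 vertices, giving width 3; this decomposition certifies tw(G) ≤ 3. Conversely, {0, 2, 7, 8} is a clique of size 4, and the vertices of any clique must share a bag in every tree decomposition; so some bag has ≥ 4 vertices and tw(G) ≥ 3. Hence tw(G) = 3 exactly.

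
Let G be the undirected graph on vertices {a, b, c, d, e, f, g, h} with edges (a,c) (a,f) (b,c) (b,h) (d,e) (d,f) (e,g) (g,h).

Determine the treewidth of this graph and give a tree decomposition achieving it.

Treewidth 2.
Bags: B1 = {a, b, c}  B2 = {a, b, h}  B3 = {a, g, h}  B4 = {a, e, g}  B5 = {a, d, e}  B6 = {a, d, f}
Tree: B1–B2, B2–B3, B3–B4, B4–B5, B5–B6

The largest bag has 3 vertices, giving width 2; this decomposition certifies tw(G) ≤ 2. For the lower bound, G contains the cycle a–c–b–h–g–e–d–f–a, so G is not a forest; only forests have treewidth ≤ 1, hence tw(G) ≥ 2. Hence tw(G) = 2 exactly.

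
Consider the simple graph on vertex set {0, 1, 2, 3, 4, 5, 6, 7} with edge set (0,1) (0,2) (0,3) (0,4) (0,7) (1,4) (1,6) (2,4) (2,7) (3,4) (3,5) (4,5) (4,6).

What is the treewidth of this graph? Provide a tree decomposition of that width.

Treewidth 2.
Bags: B1 = {0, 2, 4}  B2 = {0, 2, 7}  B3 = {0, 3, 4}  B4 = {3, 4, 5}  B5 = {0, 1, 4}  B6 = {1, 4, 6}
Tree: B1–B2, B1–B3, B3–B4, B3–B5, B5–B6

Each bag holds 3 vertices, so the decomposition has width 2, which upper-bounds the treewidth. Conversely, {0, 1, 4} is a clique of size 3, and the vertices of any clique must share a bag in every tree decomposition; so some bag has ≥ 3 vertices and tw(G) ≥ 2. Combining the bounds, tw(G) = 2.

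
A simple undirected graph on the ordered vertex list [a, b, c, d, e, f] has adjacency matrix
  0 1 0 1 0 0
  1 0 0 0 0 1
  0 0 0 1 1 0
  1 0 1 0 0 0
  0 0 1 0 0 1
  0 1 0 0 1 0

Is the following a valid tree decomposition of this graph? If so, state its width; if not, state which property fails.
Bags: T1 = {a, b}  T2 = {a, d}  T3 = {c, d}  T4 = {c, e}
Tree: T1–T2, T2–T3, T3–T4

A tree decomposition must satisfy three properties: every vertex lies in some bag; for every edge, both endpoints lie together in some bag; and for every vertex, the bags containing it form a connected subtree. Here vertex f appears in no bag, so the decomposition is invalid.

No — vertex f appears in no bag.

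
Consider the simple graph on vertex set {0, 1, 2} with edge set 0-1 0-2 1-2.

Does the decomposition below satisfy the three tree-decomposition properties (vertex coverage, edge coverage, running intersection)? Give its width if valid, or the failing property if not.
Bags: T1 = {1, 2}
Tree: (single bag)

A tree decomposition must satisfy three properties: every vertex lies in some bag; for every edge, both endpoints lie together in some bag; and for every vertex, the bags containing it form a connected subtree. Here vertex 0 appears in no bag, so the decomposition is invalid.

No — vertex 0 appears in no bag.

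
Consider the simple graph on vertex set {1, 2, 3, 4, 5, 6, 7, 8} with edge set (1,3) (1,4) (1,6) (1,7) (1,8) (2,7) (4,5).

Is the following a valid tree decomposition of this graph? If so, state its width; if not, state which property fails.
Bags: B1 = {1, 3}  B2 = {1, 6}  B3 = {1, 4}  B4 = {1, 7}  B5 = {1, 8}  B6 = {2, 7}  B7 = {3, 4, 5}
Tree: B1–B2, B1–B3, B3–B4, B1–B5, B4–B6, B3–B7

No — bags containing vertex 3 are not connected in the tree.

A tree decomposition must satisfy three properties: every vertex lies in some bag; for every edge, both endpoints lie together in some bag; and for every vertex, the bags containing it form a connected subtree. Here bags containing vertex 3 are not connected in the tree, so the decomposition is invalid.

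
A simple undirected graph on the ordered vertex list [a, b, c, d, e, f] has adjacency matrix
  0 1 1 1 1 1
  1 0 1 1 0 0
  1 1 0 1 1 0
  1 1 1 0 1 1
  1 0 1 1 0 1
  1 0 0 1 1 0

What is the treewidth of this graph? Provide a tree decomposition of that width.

Treewidth 3.
Bags: B1 = {a, b, c, d}  B2 = {a, c, d, e}  B3 = {a, d, e, f}
Tree: B1–B2, B2–B3

The largest bag has 4 vertices, giving width 3; this decomposition certifies tw(G) ≤ 3. On the other hand G contains the 4-clique {a, c, d, e}. A clique must lie in a single bag of any decomposition, so no decomposition can have width below 3. Hence tw(G) = 3 exactly.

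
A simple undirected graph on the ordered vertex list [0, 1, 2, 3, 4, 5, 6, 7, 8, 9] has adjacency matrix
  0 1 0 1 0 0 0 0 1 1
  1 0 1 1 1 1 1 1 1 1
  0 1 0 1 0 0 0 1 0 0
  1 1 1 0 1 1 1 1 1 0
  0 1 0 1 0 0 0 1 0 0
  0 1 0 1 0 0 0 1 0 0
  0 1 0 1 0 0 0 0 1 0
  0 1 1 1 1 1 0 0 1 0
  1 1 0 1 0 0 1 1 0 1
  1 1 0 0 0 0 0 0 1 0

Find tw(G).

3

A width-3 tree decomposition is:
Bags: B1 = {1, 2, 3, 7}  B2 = {1, 3, 4, 7}  B3 = {1, 3, 7, 8}  B4 = {0, 1, 3, 8}  B5 = {1, 3, 5, 7}  B6 = {0, 1, 8, 9}  B7 = {1, 3, 6, 8}
Tree: B1–B2, B2–B3, B3–B4, B1–B5, B4–B6, B3–B7
The largest bag has 4 vertices, giving width 3; this decomposition certifies tw(G) ≤ 3. Conversely, {0, 1, 8, 9} is a clique of size 4, and the vertices of any clique must share a bag in every tree decomposition; so some bag has ≥ 4 vertices and tw(G) ≥ 3. Therefore the treewidth is 3.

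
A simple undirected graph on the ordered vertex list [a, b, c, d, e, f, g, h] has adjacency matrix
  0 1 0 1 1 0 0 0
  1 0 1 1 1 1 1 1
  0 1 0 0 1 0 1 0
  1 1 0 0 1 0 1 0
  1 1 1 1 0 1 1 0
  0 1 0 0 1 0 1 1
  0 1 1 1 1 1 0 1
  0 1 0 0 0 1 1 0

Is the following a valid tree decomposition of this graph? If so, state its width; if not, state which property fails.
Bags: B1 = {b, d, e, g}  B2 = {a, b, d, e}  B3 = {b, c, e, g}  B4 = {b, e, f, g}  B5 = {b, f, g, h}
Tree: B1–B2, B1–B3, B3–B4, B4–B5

Yes; width 3.

Vertex coverage: the bags together contain {a, b, c, d, e, f, g, h}, the full vertex set. Edge coverage: each edge of G has both endpoints in at least one bag. Running intersection: for every vertex, the bags containing it form a connected subtree. All three properties hold, so this is a valid tree decomposition of width max|bag| − 1 = 3, and hence tw(G) ≤ 3.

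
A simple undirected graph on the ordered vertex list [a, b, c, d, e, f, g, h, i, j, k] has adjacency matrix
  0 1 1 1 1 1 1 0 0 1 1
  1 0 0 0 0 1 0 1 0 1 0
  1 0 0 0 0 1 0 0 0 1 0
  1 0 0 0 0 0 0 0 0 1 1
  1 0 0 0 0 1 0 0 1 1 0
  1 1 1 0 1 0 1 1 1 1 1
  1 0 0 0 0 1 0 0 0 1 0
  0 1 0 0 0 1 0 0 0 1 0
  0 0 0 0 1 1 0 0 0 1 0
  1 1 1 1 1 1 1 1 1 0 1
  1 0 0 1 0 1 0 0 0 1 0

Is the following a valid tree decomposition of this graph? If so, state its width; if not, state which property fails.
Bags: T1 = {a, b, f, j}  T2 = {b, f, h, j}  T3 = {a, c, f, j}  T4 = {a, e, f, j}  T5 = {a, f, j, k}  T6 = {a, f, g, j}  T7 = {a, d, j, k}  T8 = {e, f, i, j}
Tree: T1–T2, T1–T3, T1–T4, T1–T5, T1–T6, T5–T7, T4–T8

Yes; width 3.

Every vertex of G appears in some bag (union = {a, b, c, d, e, f, g, h, i, j, k}); every edge is covered by a bag; and for each vertex v the set of bags containing v is connected in the bag tree. The decomposition is therefore valid. The largest bag has 4 vertices, so the width is 3.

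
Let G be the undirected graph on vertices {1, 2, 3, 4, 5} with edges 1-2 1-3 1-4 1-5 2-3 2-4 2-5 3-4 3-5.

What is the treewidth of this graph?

3

A width-3 tree decomposition is:
Bags: B1 = {1, 2, 3, 5}  B2 = {1, 2, 3, 4}
Tree: B1–B2
Every bag has size at most 4, so the width is 4 − 1 = 3 and tw(G) ≤ 3. On the other hand G contains the 4-clique {1, 2, 3, 4}. A clique must lie in a single bag of any decomposition, so no decomposition can have width below 3. Hence tw(G) = 3 exactly.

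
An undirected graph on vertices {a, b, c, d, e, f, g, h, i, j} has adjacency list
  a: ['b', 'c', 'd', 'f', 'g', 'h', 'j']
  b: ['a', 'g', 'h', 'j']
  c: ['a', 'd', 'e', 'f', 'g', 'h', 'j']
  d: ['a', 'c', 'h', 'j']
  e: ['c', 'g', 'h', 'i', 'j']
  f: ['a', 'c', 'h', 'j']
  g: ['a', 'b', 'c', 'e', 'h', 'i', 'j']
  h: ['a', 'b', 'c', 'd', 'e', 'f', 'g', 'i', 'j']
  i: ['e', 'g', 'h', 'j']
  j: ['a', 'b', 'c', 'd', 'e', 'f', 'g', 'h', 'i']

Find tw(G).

A width-4 tree decomposition is:
Bags: B1 = {a, b, g, h, j}  B2 = {a, c, g, h, j}  B3 = {a, c, d, h, j}  B4 = {c, e, g, h, j}  B5 = {e, g, h, i, j}  B6 = {a, c, f, h, j}
Tree: B1–B2, B2–B3, B2–B4, B4–B5, B2–B6
Every bag has size at most 5, so the width is 5 − 1 = 4 and tw(G) ≤ 4. For the lower bound, the 5 vertices {a, c, d, h, j} are pairwise adjacent, and any tree decomposition puts a clique entirely inside one bag — forcing width ≥ 4. Hence tw(G) = 4 exactly.

4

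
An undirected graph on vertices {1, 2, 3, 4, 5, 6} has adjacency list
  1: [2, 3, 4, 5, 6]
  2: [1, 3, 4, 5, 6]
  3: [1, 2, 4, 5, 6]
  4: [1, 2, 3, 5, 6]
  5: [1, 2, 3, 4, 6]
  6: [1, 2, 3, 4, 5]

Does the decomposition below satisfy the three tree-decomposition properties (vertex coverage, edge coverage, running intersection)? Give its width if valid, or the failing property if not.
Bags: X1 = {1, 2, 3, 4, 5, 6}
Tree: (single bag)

Yes; width 5.

Every vertex of G appears in some bag (union = {1, 2, 3, 4, 5, 6}); every edge is covered by a bag; and for each vertex v the set of bags containing v is connected in the bag tree. The decomposition is therefore valid. The largest bag has 6 vertices, so the width is 5.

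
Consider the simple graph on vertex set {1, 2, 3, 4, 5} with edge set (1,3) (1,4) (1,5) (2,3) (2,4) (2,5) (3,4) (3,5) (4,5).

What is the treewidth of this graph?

A width-3 tree decomposition is:
Bags: B1 = {2, 3, 4, 5}  B2 = {1, 3, 4, 5}
Tree: B1–B2
The largest bag has 4 vertices, giving width 3; this decomposition certifies tw(G) ≤ 3. Conversely, {1, 3, 4, 5} is a clique of size 4, and the vertices of any clique must share a bag in every tree decomposition; so some bag has ≥ 4 vertices and tw(G) ≥ 3. Hence tw(G) = 3 exactly.

3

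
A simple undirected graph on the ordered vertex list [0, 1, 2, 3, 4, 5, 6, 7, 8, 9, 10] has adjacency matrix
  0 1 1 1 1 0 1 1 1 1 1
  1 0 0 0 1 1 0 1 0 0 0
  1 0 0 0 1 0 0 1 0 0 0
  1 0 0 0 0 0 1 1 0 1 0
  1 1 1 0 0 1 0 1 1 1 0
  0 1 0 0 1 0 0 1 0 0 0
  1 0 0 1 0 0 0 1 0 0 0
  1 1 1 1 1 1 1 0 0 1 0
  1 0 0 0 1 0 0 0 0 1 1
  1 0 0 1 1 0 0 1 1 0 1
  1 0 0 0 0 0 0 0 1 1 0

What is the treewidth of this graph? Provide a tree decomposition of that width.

The largest bag has 4 vertices, giving width 3; this decomposition certifies tw(G) ≤ 3. For the lower bound, the 4 vertices {0, 8, 9, 10} are pairwise adjacent, and any tree decomposition puts a clique entirely inside one bag — forcing width ≥ 3. Hence tw(G) = 3 exactly.

Treewidth 3.
One such decomposition:
Bags: B1 = {0, 4, 7, 9}  B2 = {0, 4, 8, 9}  B3 = {0, 1, 4, 7}  B4 = {0, 2, 4, 7}  B5 = {0, 8, 9, 10}  B6 = {0, 3, 7, 9}  B7 = {1, 4, 5, 7}  B8 = {0, 3, 6, 7}
Tree: B1–B2, B1–B3, B3–B4, B2–B5, B1–B6, B3–B7, B6–B8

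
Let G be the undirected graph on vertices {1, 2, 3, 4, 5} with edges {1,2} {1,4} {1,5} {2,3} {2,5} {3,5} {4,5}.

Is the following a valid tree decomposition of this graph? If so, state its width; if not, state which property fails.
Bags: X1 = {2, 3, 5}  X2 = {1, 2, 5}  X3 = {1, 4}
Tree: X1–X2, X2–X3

No — edge (5,4) lies in no bag.

A tree decomposition must satisfy three properties: every vertex lies in some bag; for every edge, both endpoints lie together in some bag; and for every vertex, the bags containing it form a connected subtree. Here edge (5,4) lies in no bag, so the decomposition is invalid.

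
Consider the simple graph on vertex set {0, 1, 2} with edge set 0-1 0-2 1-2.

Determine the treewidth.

2

A width-2 tree decomposition is:
Bags: B1 = {0, 1, 2}
Tree: (single bag)
A single bag containing all 3 vertices is trivially a valid decomposition of width 2. On the other hand G contains the 3-clique {0, 1, 2}. A clique must lie in a single bag of any decomposition, so no decomposition can have width below 2. The upper and lower bounds meet at 2, so that is the treewidth.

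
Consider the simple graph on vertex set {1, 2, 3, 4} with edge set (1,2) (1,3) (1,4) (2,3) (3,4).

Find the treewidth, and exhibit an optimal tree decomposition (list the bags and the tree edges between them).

Treewidth 2.
Bags: B1 = {1, 2, 3}  B2 = {1, 3, 4}
Tree: B1–B2

Every bag has size at most 3, so the width is 3 − 1 = 2 and tw(G) ≤ 2. On the other hand G contains the 3-clique {1, 2, 3}. A clique must lie in a single bag of any decomposition, so no decomposition can have width below 2. The upper and lower bounds meet at 2, so that is the treewidth.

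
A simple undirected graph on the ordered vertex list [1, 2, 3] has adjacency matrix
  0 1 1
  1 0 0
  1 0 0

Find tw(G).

A width-1 tree decomposition is:
Bags: B1 = {1, 2}  B2 = {1, 3}
Tree: B1–B2
Each bag holds 2 vertices, so the decomposition has width 1, which upper-bounds the treewidth. Since G has at least one edge (e.g. 1–2), it is not an edgeless graph, so tw(G) ≥ 1. Combining the bounds, tw(G) = 1.

1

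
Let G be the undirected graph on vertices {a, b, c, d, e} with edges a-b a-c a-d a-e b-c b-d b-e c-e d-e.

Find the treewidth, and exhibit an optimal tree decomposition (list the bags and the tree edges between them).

Treewidth 3.
Bags: B1 = {a, b, d, e}  B2 = {a, b, c, e}
Tree: B1–B2

Every bag has size at most 4, so the width is 4 − 1 = 3 and tw(G) ≤ 3. Conversely, {a, b, d, e} is a clique of size 4, and the vertices of any clique must share a bag in every tree decomposition; so some bag has ≥ 4 vertices and tw(G) ≥ 3. Combining the bounds, tw(G) = 3.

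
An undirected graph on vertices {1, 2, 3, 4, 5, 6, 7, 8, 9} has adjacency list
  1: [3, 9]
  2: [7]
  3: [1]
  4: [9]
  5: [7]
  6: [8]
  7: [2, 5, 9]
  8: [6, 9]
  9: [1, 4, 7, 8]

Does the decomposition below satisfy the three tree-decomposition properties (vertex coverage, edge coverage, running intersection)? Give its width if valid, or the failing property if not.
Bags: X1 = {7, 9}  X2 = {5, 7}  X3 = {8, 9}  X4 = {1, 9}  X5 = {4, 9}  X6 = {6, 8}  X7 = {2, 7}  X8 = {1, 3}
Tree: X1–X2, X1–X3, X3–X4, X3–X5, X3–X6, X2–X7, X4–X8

Vertex coverage: the bags together contain {1, 2, 3, 4, 5, 6, 7, 8, 9}, the full vertex set. Edge coverage: each edge of G has both endpoints in at least one bag. Running intersection: for every vertex, the bags containing it form a connected subtree. All three properties hold, so this is a valid tree decomposition of width max|bag| − 1 = 1, and hence tw(G) ≤ 1.

Yes; width 1.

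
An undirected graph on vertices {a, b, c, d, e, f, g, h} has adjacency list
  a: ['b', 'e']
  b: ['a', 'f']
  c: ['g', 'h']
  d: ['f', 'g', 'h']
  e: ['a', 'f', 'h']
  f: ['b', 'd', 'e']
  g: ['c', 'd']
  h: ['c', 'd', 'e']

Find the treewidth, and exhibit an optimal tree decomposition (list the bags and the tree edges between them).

Treewidth 2.
One optimal decomposition is:
Bags: B1 = {a, b, f}  B2 = {a, e, f}  B3 = {d, e, f}  B4 = {d, e, h}  B5 = {d, g, h}  B6 = {c, g, h}
Tree: B1–B2, B2–B3, B3–B4, B4–B5, B5–B6

Every bag has size at most 3, so the width is 3 − 1 = 2 and tw(G) ≤ 2. Since b–a–e–f–b is a cycle in G, G is not acyclic. Forests are exactly the graphs of treewidth ≤ 1, so tw(G) ≥ 2. The upper and lower bounds meet at 2, so that is the treewidth.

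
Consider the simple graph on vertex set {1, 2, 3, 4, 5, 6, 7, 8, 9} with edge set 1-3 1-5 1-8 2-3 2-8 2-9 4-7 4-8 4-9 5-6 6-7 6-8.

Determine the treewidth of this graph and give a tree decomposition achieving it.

Treewidth 3.
Bags: B1 = {1, 2, 3, 9}  B2 = {1, 2, 8, 9}  B3 = {1, 4, 8, 9}  B4 = {1, 4, 5, 8}  B5 = {4, 5, 6, 8}  B6 = {4, 5, 6, 7}
Tree: B1–B2, B2–B3, B3–B4, B4–B5, B5–B6

Every bag has size at most 4, so the width is 4 − 1 = 3 and tw(G) ≤ 3. For the lower bound: the 4 vertex sets {2,3,9}, {1}, {8}, {4,5,6,7} are disjoint, each induces a connected subgraph, and every pair is joined by at least one edge of G. Contracting each set to a single vertex therefore yields K_{4} as a minor, and since treewidth is minor-monotone, tw(G) ≥ tw(K_{4}) = 3. The upper and lower bounds meet at 3, so that is the treewidth.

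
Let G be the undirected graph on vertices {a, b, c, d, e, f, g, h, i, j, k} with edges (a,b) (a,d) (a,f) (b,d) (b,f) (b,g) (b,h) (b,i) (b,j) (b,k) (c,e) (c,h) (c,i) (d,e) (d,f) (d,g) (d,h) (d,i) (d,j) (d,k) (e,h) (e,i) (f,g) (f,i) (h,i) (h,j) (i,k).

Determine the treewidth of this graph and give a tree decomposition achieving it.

Treewidth 3.
Bags: B1 = {b, d, i, k}  B2 = {b, d, h, i}  B3 = {d, e, h, i}  B4 = {b, d, f, i}  B5 = {b, d, f, g}  B6 = {c, e, h, i}  B7 = {b, d, h, j}  B8 = {a, b, d, f}
Tree: B1–B2, B2–B3, B2–B4, B4–B5, B3–B6, B2–B7, B5–B8

Each bag holds 4 vertices, so the decomposition has width 3, which upper-bounds the treewidth. On the other hand G contains the 4-clique {d, e, h, i}. A clique must lie in a single bag of any decomposition, so no decomposition can have width below 3. The upper and lower bounds meet at 3, so that is the treewidth.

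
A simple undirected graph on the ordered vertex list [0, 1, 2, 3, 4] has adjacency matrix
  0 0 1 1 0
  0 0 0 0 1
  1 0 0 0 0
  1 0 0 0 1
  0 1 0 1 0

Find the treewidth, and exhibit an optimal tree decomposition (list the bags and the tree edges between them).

Treewidth 1.
One optimal decomposition is:
Bags: B1 = {1, 4}  B2 = {3, 4}  B3 = {0, 3}  B4 = {0, 2}
Tree: B1–B2, B2–B3, B3–B4

Every bag has size at most 2, so the width is 2 − 1 = 1 and tw(G) ≤ 1. Any graph with an edge has treewidth ≥ 1, and G has the edge 1–4. Hence tw(G) = 1 exactly.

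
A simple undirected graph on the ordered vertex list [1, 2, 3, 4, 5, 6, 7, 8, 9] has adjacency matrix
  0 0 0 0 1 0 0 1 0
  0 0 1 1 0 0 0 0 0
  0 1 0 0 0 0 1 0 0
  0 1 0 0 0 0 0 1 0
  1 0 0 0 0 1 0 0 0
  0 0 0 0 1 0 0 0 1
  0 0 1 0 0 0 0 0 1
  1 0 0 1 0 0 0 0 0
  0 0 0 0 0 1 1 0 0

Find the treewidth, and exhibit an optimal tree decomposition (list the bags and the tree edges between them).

Treewidth 2.
One such decomposition:
Bags: B1 = {5, 6, 9}  B2 = {1, 5, 9}  B3 = {1, 8, 9}  B4 = {4, 8, 9}  B5 = {2, 4, 9}  B6 = {2, 3, 9}  B7 = {3, 7, 9}
Tree: B1–B2, B2–B3, B3–B4, B4–B5, B5–B6, B6–B7

Each bag holds 3 vertices, so the decomposition has width 2, which upper-bounds the treewidth. Since 9–6–5–1–8–4–2–3–7–9 is a cycle in G, G is not acyclic. Forests are exactly the graphs of treewidth ≤ 1, so tw(G) ≥ 2. Combining the bounds, tw(G) = 2.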